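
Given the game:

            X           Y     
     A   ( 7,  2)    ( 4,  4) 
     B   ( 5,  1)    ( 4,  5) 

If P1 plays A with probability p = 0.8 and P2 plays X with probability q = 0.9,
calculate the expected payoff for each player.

E[P1] = 6.34, E[P2] = 2.04

Work:
E[P1] = p·q·π₁(A,X) + p·(1-q)·π₁(A,Y) + (1-p)·q·π₁(B,X) + (1-p)·(1-q)·π₁(B,Y)
= 0.8·0.9·7 + 0.8·0.1·4 + 0.2·0.9·5 + 0.2·0.1·4
= 6.34

E[P2] = 2.04 (similar calculation)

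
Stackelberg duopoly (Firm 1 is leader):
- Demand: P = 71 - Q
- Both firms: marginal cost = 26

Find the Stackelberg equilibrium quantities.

q₁* (leader) = 22.5, q₂* (follower) = 11.25

Work:
Follower's reaction: q₂ = (a - c - q₁)/2
Leader substitutes: π₁ = q₁·(a - q₁ - (a-c-q₁)/2 - c)
FOC: q₁* = (71 - 26)/2 = 22.50
Then: q₂* = (71 - 26 - 22.5)/2 = 11.25
Leader has first-mover advantage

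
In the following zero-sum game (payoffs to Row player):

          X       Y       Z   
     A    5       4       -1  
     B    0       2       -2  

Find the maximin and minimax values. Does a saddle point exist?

Maximin = -1, Minimax = -1, Saddle: True

Work:
Row minimums: [-1, -2] → maximin = -1
Column maximums: [5, 4, -1] → minimax = -1
Saddle point exists! Game value = -1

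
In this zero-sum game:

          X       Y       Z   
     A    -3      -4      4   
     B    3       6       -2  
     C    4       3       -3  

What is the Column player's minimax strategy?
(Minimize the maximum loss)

Column should play X or Z (all achieve the minimum), value = 4

Work:
Column player minimizes Row's maximum payoff:
Column X: max payoff to Row = 4
Column Y: max payoff to Row = 6
Column Z: max payoff to Row = 4
Minimum is 4, achieved by columns X, Z (tied).
Each of X or Z is a minimax strategy.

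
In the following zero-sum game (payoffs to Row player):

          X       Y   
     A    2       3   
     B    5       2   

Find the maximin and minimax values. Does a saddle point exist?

Maximin = 2, Minimax = 3, Saddle: False

Work:
Row minimums: [2, 2] → maximin = 2
Column maximums: [5, 3] → minimax = 3
No saddle point (maximin ≠ minimax). Mixed strategy needed.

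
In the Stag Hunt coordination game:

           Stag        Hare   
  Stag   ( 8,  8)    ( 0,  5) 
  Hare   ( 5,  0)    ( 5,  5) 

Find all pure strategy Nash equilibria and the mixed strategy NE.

Pure NE: (Stag, Stag) and (Hare, Hare); Mixed NE: p = 0.625, q = 0.625

Work:
Check pure NE:
(Stag, Stag): (8, 8) - no unilateral deviation beneficial
(Hare, Hare): (5, 5) - no unilateral deviation beneficial
Mixed NE: P1 plays Stag with p = 0.625, P2 plays Stag with q = 0.625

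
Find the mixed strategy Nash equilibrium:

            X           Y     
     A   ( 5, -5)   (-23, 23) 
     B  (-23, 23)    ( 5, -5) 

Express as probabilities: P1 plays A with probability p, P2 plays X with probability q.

p = 0.5, q = 0.5

Work:
Find probabilities that make opponent indifferent:
P2 chooses q to make P1 indifferent between A and B
P1 chooses p to make P2 indifferent between X and Y
Mixed NE: P1 plays (A: 0.5, B: 0.5), P2 plays (X: 0.5, Y: 0.5)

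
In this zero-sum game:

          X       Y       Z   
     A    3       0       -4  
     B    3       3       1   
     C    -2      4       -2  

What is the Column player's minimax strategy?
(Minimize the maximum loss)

Column should play Z, value = 1

Work:
Column player minimizes Row's maximum payoff:
Column X: max payoff to Row = 3
Column Y: max payoff to Row = 4
Column Z: max payoff to Row = 1
Minimum is 1, achieved by column Z.
Minimax strategy: Z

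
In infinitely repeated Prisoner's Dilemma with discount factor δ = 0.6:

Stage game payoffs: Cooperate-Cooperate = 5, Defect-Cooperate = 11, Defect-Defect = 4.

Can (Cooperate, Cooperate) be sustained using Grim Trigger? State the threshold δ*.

δ* = 0.8571; since δ = 0.6 < 0.8571, cooperation cannot be sustained

Work:
For Grim Trigger:
Cooperate forever: 5/(1-δ)
Defect then punished: 11 + 4·δ/(1-δ)
Need: 5/(1-δ) ≥ 11 + 4·δ/(1-δ)
Solving: δ ≥ (T-R)/(T-P) = (11-5)/(11-4) = 0.8571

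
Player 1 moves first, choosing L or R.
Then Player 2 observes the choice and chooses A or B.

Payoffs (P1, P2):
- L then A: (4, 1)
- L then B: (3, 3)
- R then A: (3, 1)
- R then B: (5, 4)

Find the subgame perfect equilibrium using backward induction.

P1 plays R, P2 plays B after L and B after R; Payoff (5, 4)

Work:
Backward induction:
After L: P2 chooses B → P1 gets 3
After R: P2 chooses B → P1 gets 5
P1 chooses R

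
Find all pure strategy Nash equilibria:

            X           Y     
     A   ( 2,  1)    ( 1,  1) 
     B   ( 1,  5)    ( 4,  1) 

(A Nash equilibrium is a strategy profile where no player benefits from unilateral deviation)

Nash equilibrium: (A, X)

Work:
Best responses:
  P1 vs X: payoffs [2, 1] → best response A (payoff 2)
  P1 vs Y: payoffs [1, 4] → best response B (payoff 4)
  P2 vs A: payoffs [1, 1] → best response X/Y (payoff 1)
  P2 vs B: payoffs [5, 1] → best response X (payoff 5)
Mutual best responses: (A,X) → Nash equilibria.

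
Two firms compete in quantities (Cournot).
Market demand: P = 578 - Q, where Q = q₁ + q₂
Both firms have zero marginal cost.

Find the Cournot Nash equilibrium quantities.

q₁* = q₂* = 192.67; P* = 192.67

Work:
Profit: π_i = P·q_i = (a - q_i - q_j)·q_i
FOC: ∂π_i/∂q_i = a - 2q_i - q_j = 0
Reaction function: q_i = (578 - q_j)/2
Symmetry: q* = 578/3 = 192.67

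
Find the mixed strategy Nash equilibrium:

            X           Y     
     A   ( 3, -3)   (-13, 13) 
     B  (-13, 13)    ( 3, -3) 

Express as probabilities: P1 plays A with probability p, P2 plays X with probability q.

p = 0.5, q = 0.5

Work:
Find probabilities that make opponent indifferent:
P2 chooses q to make P1 indifferent between A and B
P1 chooses p to make P2 indifferent between X and Y
Mixed NE: P1 plays (A: 0.5, B: 0.5), P2 plays (X: 0.5, Y: 0.5)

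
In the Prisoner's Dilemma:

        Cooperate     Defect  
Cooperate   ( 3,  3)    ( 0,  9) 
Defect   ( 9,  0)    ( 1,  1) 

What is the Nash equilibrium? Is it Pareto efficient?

(Defect, Defect) is NE; not Pareto efficient

Work:
Defect dominates Cooperate for both players:
If P2 cooperates: Defect (9) > Cooperate (3)
If P2 defects: Defect (1) > Cooperate (0)
NE: (Defect, Defect) with payoff (1, 1)
But (Cooperate, Cooperate) = (3, 3) Pareto dominates (1, 1)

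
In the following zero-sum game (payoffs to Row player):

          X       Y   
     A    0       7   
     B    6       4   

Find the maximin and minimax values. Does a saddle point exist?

Maximin = 4, Minimax = 6, Saddle: False

Work:
Row minimums: [0, 4] → maximin = 4
Column maximums: [6, 7] → minimax = 6
No saddle point (maximin ≠ minimax). Mixed strategy needed.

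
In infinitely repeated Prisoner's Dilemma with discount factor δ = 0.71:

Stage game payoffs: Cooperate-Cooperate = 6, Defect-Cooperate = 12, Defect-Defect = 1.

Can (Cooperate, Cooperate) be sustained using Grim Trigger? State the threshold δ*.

δ* = 0.5455; since δ = 0.71 ≥ 0.5455, cooperation can be sustained

Work:
For Grim Trigger:
Cooperate forever: 6/(1-δ)
Defect then punished: 12 + 1·δ/(1-δ)
Need: 6/(1-δ) ≥ 12 + 1·δ/(1-δ)
Solving: δ ≥ (T-R)/(T-P) = (12-6)/(12-1) = 0.5455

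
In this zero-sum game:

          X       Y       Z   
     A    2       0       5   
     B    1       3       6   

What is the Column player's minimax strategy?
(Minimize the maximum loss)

Column should play X, value = 2

Work:
Column player minimizes Row's maximum payoff:
Column X: max payoff to Row = 2
Column Y: max payoff to Row = 3
Column Z: max payoff to Row = 6
Minimum is 2, achieved by column X.
Minimax strategy: X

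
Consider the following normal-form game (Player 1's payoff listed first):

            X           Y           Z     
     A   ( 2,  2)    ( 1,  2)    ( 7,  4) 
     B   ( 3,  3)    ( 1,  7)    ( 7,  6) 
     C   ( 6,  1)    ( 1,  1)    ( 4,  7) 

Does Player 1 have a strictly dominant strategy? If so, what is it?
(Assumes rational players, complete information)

No strictly dominant strategy exists for Player 1

Work:
A strategy strictly dominates another if it gives a strictly higher payoff against every opponent action. Compare each pair of P1's strategies column-by-column:
  A vs B: [2 vs 3, 1 vs 1, 7 vs 7] → A does not strictly dominate B (column X: 2 ≤ 3)
  A vs C: [2 vs 6, 1 vs 1, 7 vs 4] → A does not strictly dominate C (column X: 2 ≤ 6)
  B vs A: [3 vs 2, 1 vs 1, 7 vs 7] → B does not strictly dominate A (column Y: 1 ≤ 1)
  B vs C: [3 vs 6, 1 vs 1, 7 vs 4] → B does not strictly dominate C (column X: 3 ≤ 6)
  C vs A: [6 vs 2, 1 vs 1, 4 vs 7] → C does not strictly dominate A (column Y: 1 ≤ 1)
  C vs B: [6 vs 3, 1 vs 1, 4 vs 7] → C does not strictly dominate B (column Y: 1 ≤ 1)
No single strategy strictly dominates all others → no strictly dominant strategy.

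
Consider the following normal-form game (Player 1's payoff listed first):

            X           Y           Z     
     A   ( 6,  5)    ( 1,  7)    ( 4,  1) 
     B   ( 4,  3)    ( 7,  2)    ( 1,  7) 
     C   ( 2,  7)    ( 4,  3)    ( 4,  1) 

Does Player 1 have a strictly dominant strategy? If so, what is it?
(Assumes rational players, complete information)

No strictly dominant strategy exists for Player 1

Work:
A strategy strictly dominates another if it gives a strictly higher payoff against every opponent action. Compare each pair of P1's strategies column-by-column:
  A vs B: [6 vs 4, 1 vs 7, 4 vs 1] → A does not strictly dominate B (column Y: 1 ≤ 7)
  A vs C: [6 vs 2, 1 vs 4, 4 vs 4] → A does not strictly dominate C (column Y: 1 ≤ 4)
  B vs A: [4 vs 6, 7 vs 1, 1 vs 4] → B does not strictly dominate A (column X: 4 ≤ 6)
  B vs C: [4 vs 2, 7 vs 4, 1 vs 4] → B does not strictly dominate C (column Z: 1 ≤ 4)
  C vs A: [2 vs 6, 4 vs 1, 4 vs 4] → C does not strictly dominate A (column X: 2 ≤ 6)
  C vs B: [2 vs 4, 4 vs 7, 4 vs 1] → C does not strictly dominate B (column X: 2 ≤ 4)
No single strategy strictly dominates all others → no strictly dominant strategy.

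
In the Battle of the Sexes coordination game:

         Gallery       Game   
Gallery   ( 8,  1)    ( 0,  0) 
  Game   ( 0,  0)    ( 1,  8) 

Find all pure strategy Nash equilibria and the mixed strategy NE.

Pure NE: (Gallery, Gallery) and (Game, Game); Mixed NE: p = 0.8889, q = 0.1111

Work:
Check pure NE:
(Gallery, Gallery): (8, 1) - no unilateral deviation beneficial
(Game, Game): (1, 8) - no unilateral deviation beneficial
Mixed NE: P1 plays Gallery with p = 0.8889, P2 plays Gallery with q = 0.1111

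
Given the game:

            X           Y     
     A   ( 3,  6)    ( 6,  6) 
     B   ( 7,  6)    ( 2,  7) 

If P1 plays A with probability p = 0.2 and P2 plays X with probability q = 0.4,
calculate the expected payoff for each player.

E[P1] = 4.16, E[P2] = 6.48

Work:
E[P1] = p·q·π₁(A,X) + p·(1-q)·π₁(A,Y) + (1-p)·q·π₁(B,X) + (1-p)·(1-q)·π₁(B,Y)
= 0.2·0.4·3 + 0.2·0.6·6 + 0.8·0.4·7 + 0.8·0.6·2
= 4.16

E[P2] = 6.48 (similar calculation)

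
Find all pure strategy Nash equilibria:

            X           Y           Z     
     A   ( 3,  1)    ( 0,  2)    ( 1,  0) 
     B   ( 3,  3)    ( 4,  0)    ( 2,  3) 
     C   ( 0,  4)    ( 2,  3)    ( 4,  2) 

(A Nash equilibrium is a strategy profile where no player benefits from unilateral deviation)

Nash equilibrium: (B, X)

Work:
Best responses:
  P1 vs X: payoffs [3, 3, 0] → best response A/B (payoff 3)
  P1 vs Y: payoffs [0, 4, 2] → best response B (payoff 4)
  P1 vs Z: payoffs [1, 2, 4] → best response C (payoff 4)
  P2 vs A: payoffs [1, 2, 0] → best response Y (payoff 2)
  P2 vs B: payoffs [3, 0, 3] → best response X/Z (payoff 3)
  P2 vs C: payoffs [4, 3, 2] → best response X (payoff 4)
Mutual best responses: (B,X) → Nash equilibria.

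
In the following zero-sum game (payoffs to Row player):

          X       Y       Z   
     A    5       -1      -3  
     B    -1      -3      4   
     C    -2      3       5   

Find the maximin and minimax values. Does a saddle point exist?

Maximin = -2, Minimax = 3, Saddle: False

Work:
Row minimums: [-3, -3, -2] → maximin = -2
Column maximums: [5, 3, 5] → minimax = 3
No saddle point (maximin ≠ minimax). Mixed strategy needed.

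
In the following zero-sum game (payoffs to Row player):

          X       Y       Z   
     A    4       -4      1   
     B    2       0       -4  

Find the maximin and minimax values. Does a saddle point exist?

Maximin = -4, Minimax = 0, Saddle: False

Work:
Row minimums: [-4, -4] → maximin = -4
Column maximums: [4, 0, 1] → minimax = 0
No saddle point (maximin ≠ minimax). Mixed strategy needed.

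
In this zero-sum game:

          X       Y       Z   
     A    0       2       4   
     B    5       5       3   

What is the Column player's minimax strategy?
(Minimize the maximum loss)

Column should play Z, value = 4

Work:
Column player minimizes Row's maximum payoff:
Column X: max payoff to Row = 5
Column Y: max payoff to Row = 5
Column Z: max payoff to Row = 4
Minimum is 4, achieved by column Z.
Minimax strategy: Z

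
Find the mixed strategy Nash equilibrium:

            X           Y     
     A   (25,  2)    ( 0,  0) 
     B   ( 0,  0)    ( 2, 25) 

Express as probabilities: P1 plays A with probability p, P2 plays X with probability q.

p = 0.9259, q = 0.0741

Work:
Find probabilities that make opponent indifferent:
P2 chooses q to make P1 indifferent between A and B
P1 chooses p to make P2 indifferent between X and Y
Mixed NE: P1 plays (A: 0.9259, B: 0.0741), P2 plays (X: 0.0741, Y: 0.9259)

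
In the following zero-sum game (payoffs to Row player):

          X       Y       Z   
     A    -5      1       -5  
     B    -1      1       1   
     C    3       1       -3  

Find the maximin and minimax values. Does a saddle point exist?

Maximin = -1, Minimax = 1, Saddle: False

Work:
Row minimums: [-5, -1, -3] → maximin = -1
Column maximums: [3, 1, 1] → minimax = 1
No saddle point (maximin ≠ minimax). Mixed strategy needed.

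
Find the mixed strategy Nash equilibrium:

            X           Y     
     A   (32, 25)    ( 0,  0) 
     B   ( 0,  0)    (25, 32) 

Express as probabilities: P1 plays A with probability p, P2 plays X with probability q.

p = 0.5614, q = 0.4386

Work:
Find probabilities that make opponent indifferent:
P2 chooses q to make P1 indifferent between A and B
P1 chooses p to make P2 indifferent between X and Y
Mixed NE: P1 plays (A: 0.5614, B: 0.4386), P2 plays (X: 0.4386, Y: 0.5614)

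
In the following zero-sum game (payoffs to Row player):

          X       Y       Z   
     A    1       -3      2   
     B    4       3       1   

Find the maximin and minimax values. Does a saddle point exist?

Maximin = 1, Minimax = 2, Saddle: False

Work:
Row minimums: [-3, 1] → maximin = 1
Column maximums: [4, 3, 2] → minimax = 2
No saddle point (maximin ≠ minimax). Mixed strategy needed.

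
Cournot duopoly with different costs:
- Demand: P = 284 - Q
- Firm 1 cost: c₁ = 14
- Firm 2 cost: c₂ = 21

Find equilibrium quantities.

q₁* = 92.33, q₂* = 85.33

Work:
Reaction: q₁ = (284 - 14 - q₂)/2
Reaction: q₂ = (284 - 21 - q₁)/2
Solve simultaneously:
q₁* = (284 - 2×14 + 21)/3 = 92.33
q₂* = (284 - 2×21 + 14)/3 = 85.33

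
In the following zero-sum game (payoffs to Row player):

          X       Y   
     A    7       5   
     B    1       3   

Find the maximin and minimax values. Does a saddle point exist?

Maximin = 5, Minimax = 5, Saddle: True

Work:
Row minimums: [5, 1] → maximin = 5
Column maximums: [7, 5] → minimax = 5
Saddle point exists! Game value = 5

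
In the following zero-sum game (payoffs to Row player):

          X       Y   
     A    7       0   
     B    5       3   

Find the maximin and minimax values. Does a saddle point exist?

Maximin = 3, Minimax = 3, Saddle: True

Work:
Row minimums: [0, 3] → maximin = 3
Column maximums: [7, 3] → minimax = 3
Saddle point exists! Game value = 3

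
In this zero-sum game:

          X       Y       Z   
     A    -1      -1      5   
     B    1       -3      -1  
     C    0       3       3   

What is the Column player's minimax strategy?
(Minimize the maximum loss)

Column should play X, value = 1

Work:
Column player minimizes Row's maximum payoff:
Column X: max payoff to Row = 1
Column Y: max payoff to Row = 3
Column Z: max payoff to Row = 5
Minimum is 1, achieved by column X.
Minimax strategy: X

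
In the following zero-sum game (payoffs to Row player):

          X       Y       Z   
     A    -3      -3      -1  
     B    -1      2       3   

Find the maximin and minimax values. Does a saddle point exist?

Maximin = -1, Minimax = -1, Saddle: True

Work:
Row minimums: [-3, -1] → maximin = -1
Column maximums: [-1, 2, 3] → minimax = -1
Saddle point exists! Game value = -1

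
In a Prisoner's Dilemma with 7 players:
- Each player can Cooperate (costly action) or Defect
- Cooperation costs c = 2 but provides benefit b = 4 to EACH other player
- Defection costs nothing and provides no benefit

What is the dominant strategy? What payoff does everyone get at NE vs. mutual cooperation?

Dominant: Defect; NE payoff = 0; Coop payoff = 22

Work:
Defect dominates (saves cost c = 2, benefit to others is external)
NE: All defect → everyone gets 0
If all cooperate: each receives (6)×4 - 2 = 22
Social dilemma: 22 > 0 but NE gives 0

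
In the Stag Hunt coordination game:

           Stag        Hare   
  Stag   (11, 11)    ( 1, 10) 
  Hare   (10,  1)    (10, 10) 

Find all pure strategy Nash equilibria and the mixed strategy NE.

Pure NE: (Stag, Stag) and (Hare, Hare); Mixed NE: p = 0.9, q = 0.9

Work:
Check pure NE:
(Stag, Stag): (11, 11) - no unilateral deviation beneficial
(Hare, Hare): (10, 10) - no unilateral deviation beneficial
Mixed NE: P1 plays Stag with p = 0.9, P2 plays Stag with q = 0.9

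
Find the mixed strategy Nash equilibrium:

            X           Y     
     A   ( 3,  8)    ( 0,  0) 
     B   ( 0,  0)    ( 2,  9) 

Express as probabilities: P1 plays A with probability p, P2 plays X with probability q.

p = 0.5294, q = 0.4

Work:
Find probabilities that make opponent indifferent:
P2 chooses q to make P1 indifferent between A and B
P1 chooses p to make P2 indifferent between X and Y
Mixed NE: P1 plays (A: 0.5294, B: 0.4706), P2 plays (X: 0.4, Y: 0.6)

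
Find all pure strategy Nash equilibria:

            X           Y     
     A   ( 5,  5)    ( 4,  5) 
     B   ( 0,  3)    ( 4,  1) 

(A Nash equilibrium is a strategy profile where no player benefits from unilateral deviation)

Nash equilibrium: (A, X), (A, Y)

Work:
Best responses:
  P1 vs X: payoffs [5, 0] → best response A (payoff 5)
  P1 vs Y: payoffs [4, 4] → best response A/B (payoff 4)
  P2 vs A: payoffs [5, 5] → best response X/Y (payoff 5)
  P2 vs B: payoffs [3, 1] → best response X (payoff 3)
Mutual best responses: (A,X), (A,Y) → Nash equilibria.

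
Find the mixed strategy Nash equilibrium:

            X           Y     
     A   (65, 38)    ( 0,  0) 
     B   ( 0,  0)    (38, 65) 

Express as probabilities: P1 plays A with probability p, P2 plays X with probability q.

p = 0.6311, q = 0.3689

Work:
Find probabilities that make opponent indifferent:
P2 chooses q to make P1 indifferent between A and B
P1 chooses p to make P2 indifferent between X and Y
Mixed NE: P1 plays (A: 0.6311, B: 0.3689), P2 plays (X: 0.3689, Y: 0.6311)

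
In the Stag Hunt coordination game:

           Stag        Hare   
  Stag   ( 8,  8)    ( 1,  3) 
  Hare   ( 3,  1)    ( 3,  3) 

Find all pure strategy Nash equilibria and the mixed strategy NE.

Pure NE: (Stag, Stag) and (Hare, Hare); Mixed NE: p = 0.2857, q = 0.2857

Work:
Check pure NE:
(Stag, Stag): (8, 8) - no unilateral deviation beneficial
(Hare, Hare): (3, 3) - no unilateral deviation beneficial
Mixed NE: P1 plays Stag with p = 0.2857, P2 plays Stag with q = 0.2857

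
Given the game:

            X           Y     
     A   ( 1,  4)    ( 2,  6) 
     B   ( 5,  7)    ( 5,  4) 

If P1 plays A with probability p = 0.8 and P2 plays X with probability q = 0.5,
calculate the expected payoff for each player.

E[P1] = 2.2, E[P2] = 5.1

Work:
E[P1] = p·q·π₁(A,X) + p·(1-q)·π₁(A,Y) + (1-p)·q·π₁(B,X) + (1-p)·(1-q)·π₁(B,Y)
= 0.8·0.5·1 + 0.8·0.5·2 + 0.2·0.5·5 + 0.2·0.5·5
= 2.2

E[P2] = 5.1 (similar calculation)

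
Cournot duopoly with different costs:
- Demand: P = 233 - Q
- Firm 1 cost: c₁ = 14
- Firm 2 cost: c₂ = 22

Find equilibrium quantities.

q₁* = 75.67, q₂* = 67.67

Work:
Reaction: q₁ = (233 - 14 - q₂)/2
Reaction: q₂ = (233 - 22 - q₁)/2
Solve simultaneously:
q₁* = (233 - 2×14 + 22)/3 = 75.67
q₂* = (233 - 2×22 + 14)/3 = 67.67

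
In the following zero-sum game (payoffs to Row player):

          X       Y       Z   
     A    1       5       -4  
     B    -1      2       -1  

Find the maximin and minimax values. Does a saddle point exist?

Maximin = -1, Minimax = -1, Saddle: True

Work:
Row minimums: [-4, -1] → maximin = -1
Column maximums: [1, 5, -1] → minimax = -1
Saddle point exists! Game value = -1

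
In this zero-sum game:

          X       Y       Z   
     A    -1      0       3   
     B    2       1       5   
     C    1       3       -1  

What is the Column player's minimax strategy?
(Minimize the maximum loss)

Column should play X, value = 2

Work:
Column player minimizes Row's maximum payoff:
Column X: max payoff to Row = 2
Column Y: max payoff to Row = 3
Column Z: max payoff to Row = 5
Minimum is 2, achieved by column X.
Minimax strategy: X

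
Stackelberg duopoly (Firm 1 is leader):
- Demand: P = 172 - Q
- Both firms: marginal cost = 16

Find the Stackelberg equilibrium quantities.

q₁* (leader) = 78.0, q₂* (follower) = 39.0

Work:
Follower's reaction: q₂ = (a - c - q₁)/2
Leader substitutes: π₁ = q₁·(a - q₁ - (a-c-q₁)/2 - c)
FOC: q₁* = (172 - 16)/2 = 78.00
Then: q₂* = (172 - 16 - 78.0)/2 = 39.00
Leader has first-mover advantage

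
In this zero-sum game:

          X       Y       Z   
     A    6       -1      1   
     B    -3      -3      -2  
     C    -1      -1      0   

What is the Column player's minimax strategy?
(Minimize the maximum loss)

Column should play Y, value = -1

Work:
Column player minimizes Row's maximum payoff:
Column X: max payoff to Row = 6
Column Y: max payoff to Row = -1
Column Z: max payoff to Row = 1
Minimum is -1, achieved by column Y.
Minimax strategy: Y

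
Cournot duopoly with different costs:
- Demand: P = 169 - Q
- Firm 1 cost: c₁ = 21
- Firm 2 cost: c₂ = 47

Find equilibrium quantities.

q₁* = 58.0, q₂* = 32.0

Work:
Reaction: q₁ = (169 - 21 - q₂)/2
Reaction: q₂ = (169 - 47 - q₁)/2
Solve simultaneously:
q₁* = (169 - 2×21 + 47)/3 = 58.0
q₂* = (169 - 2×47 + 21)/3 = 32.0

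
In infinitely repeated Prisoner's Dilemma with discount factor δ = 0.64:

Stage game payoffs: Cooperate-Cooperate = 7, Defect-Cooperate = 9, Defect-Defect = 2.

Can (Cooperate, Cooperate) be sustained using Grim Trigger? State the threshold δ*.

δ* = 0.2857; since δ = 0.64 ≥ 0.2857, cooperation can be sustained

Work:
For Grim Trigger:
Cooperate forever: 7/(1-δ)
Defect then punished: 9 + 2·δ/(1-δ)
Need: 7/(1-δ) ≥ 9 + 2·δ/(1-δ)
Solving: δ ≥ (T-R)/(T-P) = (9-7)/(9-2) = 0.2857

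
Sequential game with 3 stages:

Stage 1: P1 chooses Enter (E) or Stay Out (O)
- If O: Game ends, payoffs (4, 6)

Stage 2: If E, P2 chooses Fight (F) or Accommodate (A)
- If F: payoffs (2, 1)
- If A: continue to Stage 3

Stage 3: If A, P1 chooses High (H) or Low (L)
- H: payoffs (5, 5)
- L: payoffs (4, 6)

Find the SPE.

SPE: (E, A, H); Outcome (5, 5)

Work:
Stage 3: P1 chooses H (5 vs 4)
Stage 2: P2: F->1, A->5 (anticipating H). Choose A
Stage 1: P1: O->4, E->5 (anticipating A, H). Choose E
SPE path: E -> A -> H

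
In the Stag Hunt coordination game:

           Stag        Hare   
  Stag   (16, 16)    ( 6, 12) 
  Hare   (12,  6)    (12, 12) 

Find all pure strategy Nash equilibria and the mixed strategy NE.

Pure NE: (Stag, Stag) and (Hare, Hare); Mixed NE: p = 0.6, q = 0.6

Work:
Check pure NE:
(Stag, Stag): (16, 16) - no unilateral deviation beneficial
(Hare, Hare): (12, 12) - no unilateral deviation beneficial
Mixed NE: P1 plays Stag with p = 0.6, P2 plays Stag with q = 0.6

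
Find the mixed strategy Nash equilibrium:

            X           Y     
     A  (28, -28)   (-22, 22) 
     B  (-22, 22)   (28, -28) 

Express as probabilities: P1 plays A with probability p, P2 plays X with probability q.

p = 0.5, q = 0.5

Work:
Find probabilities that make opponent indifferent:
P2 chooses q to make P1 indifferent between A and B
P1 chooses p to make P2 indifferent between X and Y
Mixed NE: P1 plays (A: 0.5, B: 0.5), P2 plays (X: 0.5, Y: 0.5)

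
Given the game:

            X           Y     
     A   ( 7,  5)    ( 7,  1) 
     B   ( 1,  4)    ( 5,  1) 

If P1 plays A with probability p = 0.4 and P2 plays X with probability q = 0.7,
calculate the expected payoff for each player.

E[P1] = 4.12, E[P2] = 3.38

Work:
E[P1] = p·q·π₁(A,X) + p·(1-q)·π₁(A,Y) + (1-p)·q·π₁(B,X) + (1-p)·(1-q)·π₁(B,Y)
= 0.4·0.7·7 + 0.4·0.3·7 + 0.6·0.7·1 + 0.6·0.3·5
= 4.12

E[P2] = 3.38 (similar calculation)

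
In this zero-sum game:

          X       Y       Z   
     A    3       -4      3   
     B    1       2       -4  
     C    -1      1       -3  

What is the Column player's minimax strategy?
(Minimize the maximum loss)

Column should play Y, value = 2

Work:
Column player minimizes Row's maximum payoff:
Column X: max payoff to Row = 3
Column Y: max payoff to Row = 2
Column Z: max payoff to Row = 3
Minimum is 2, achieved by column Y.
Minimax strategy: Y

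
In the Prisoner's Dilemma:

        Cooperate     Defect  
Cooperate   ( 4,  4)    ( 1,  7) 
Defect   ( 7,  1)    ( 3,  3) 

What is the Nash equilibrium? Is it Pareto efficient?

(Defect, Defect) is NE; not Pareto efficient

Work:
Defect dominates Cooperate for both players:
If P2 cooperates: Defect (7) > Cooperate (4)
If P2 defects: Defect (3) > Cooperate (1)
NE: (Defect, Defect) with payoff (3, 3)
But (Cooperate, Cooperate) = (4, 4) Pareto dominates (3, 3)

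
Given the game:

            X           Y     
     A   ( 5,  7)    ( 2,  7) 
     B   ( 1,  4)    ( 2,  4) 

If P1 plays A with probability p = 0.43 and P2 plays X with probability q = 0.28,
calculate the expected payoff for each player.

E[P1] = 2.2016, E[P2] = 5.29

Work:
E[P1] = p·q·π₁(A,X) + p·(1-q)·π₁(A,Y) + (1-p)·q·π₁(B,X) + (1-p)·(1-q)·π₁(B,Y)
= 0.43·0.28·5 + 0.43·0.72·2 + 0.57·0.28·1 + 0.57·0.72·2
= 2.2016

E[P2] = 5.29 (similar calculation)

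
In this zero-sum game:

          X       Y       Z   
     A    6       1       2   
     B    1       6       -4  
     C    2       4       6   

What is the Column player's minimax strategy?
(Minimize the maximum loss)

Column should play X or Y or Z (all achieve the minimum), value = 6

Work:
Column player minimizes Row's maximum payoff:
Column X: max payoff to Row = 6
Column Y: max payoff to Row = 6
Column Z: max payoff to Row = 6
Minimum is 6, achieved by columns X, Y, Z (tied).
Each of X or Y or Z is a minimax strategy.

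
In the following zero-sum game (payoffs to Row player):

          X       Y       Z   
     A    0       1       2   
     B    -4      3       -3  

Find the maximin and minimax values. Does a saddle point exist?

Maximin = 0, Minimax = 0, Saddle: True

Work:
Row minimums: [0, -4] → maximin = 0
Column maximums: [0, 3, 2] → minimax = 0
Saddle point exists! Game value = 0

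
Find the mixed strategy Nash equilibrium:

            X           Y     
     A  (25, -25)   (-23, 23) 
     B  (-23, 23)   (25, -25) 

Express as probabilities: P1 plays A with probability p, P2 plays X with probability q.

p = 0.5, q = 0.5

Work:
Find probabilities that make opponent indifferent:
P2 chooses q to make P1 indifferent between A and B
P1 chooses p to make P2 indifferent between X and Y
Mixed NE: P1 plays (A: 0.5, B: 0.5), P2 plays (X: 0.5, Y: 0.5)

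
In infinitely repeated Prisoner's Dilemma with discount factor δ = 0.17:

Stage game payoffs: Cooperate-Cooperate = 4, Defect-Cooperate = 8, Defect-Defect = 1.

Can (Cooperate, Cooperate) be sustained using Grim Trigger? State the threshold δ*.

δ* = 0.5714; since δ = 0.17 < 0.5714, cooperation cannot be sustained

Work:
For Grim Trigger:
Cooperate forever: 4/(1-δ)
Defect then punished: 8 + 1·δ/(1-δ)
Need: 4/(1-δ) ≥ 8 + 1·δ/(1-δ)
Solving: δ ≥ (T-R)/(T-P) = (8-4)/(8-1) = 0.5714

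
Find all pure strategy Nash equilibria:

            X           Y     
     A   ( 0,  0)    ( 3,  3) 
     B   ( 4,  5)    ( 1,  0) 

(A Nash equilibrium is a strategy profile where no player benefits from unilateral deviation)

Nash equilibrium: (A, Y), (B, X)

Work:
Best responses:
  P1 vs X: payoffs [0, 4] → best response B (payoff 4)
  P1 vs Y: payoffs [3, 1] → best response A (payoff 3)
  P2 vs A: payoffs [0, 3] → best response Y (payoff 3)
  P2 vs B: payoffs [5, 0] → best response X (payoff 5)
Mutual best responses: (A,Y), (B,X) → Nash equilibria.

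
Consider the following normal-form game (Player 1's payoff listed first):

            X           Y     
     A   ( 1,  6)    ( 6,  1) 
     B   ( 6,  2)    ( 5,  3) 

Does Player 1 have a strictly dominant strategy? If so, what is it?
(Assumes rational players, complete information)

No strictly dominant strategy exists for Player 1

Work:
A strategy strictly dominates another if it gives a strictly higher payoff against every opponent action. Compare each pair of P1's strategies column-by-column:
  A vs B: [1 vs 6, 6 vs 5] → A does not strictly dominate B (column X: 1 ≤ 6)
  B vs A: [6 vs 1, 5 vs 6] → B does not strictly dominate A (column Y: 5 ≤ 6)
No single strategy strictly dominates all others → no strictly dominant strategy.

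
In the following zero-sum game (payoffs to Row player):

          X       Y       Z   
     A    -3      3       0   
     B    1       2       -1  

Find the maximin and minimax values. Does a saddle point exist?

Maximin = -1, Minimax = 0, Saddle: False

Work:
Row minimums: [-3, -1] → maximin = -1
Column maximums: [1, 3, 0] → minimax = 0
No saddle point (maximin ≠ minimax). Mixed strategy needed.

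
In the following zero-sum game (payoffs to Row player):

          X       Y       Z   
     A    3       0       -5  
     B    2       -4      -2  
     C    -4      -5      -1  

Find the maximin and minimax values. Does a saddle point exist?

Maximin = -4, Minimax = -1, Saddle: False

Work:
Row minimums: [-5, -4, -5] → maximin = -4
Column maximums: [3, 0, -1] → minimax = -1
No saddle point (maximin ≠ minimax). Mixed strategy needed.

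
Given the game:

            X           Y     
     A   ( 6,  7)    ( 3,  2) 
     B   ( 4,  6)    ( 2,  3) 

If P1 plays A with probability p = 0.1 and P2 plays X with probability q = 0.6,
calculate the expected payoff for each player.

E[P1] = 3.36, E[P2] = 4.82

Work:
E[P1] = p·q·π₁(A,X) + p·(1-q)·π₁(A,Y) + (1-p)·q·π₁(B,X) + (1-p)·(1-q)·π₁(B,Y)
= 0.1·0.6·6 + 0.1·0.4·3 + 0.9·0.6·4 + 0.9·0.4·2
= 3.36

E[P2] = 4.82 (similar calculation)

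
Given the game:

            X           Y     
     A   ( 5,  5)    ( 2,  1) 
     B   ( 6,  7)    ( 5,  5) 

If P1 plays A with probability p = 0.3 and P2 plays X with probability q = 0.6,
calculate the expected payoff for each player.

E[P1] = 5.06, E[P2] = 5.36

Work:
E[P1] = p·q·π₁(A,X) + p·(1-q)·π₁(A,Y) + (1-p)·q·π₁(B,X) + (1-p)·(1-q)·π₁(B,Y)
= 0.3·0.6·5 + 0.3·0.4·2 + 0.7·0.6·6 + 0.7·0.4·5
= 5.06

E[P2] = 5.36 (similar calculation)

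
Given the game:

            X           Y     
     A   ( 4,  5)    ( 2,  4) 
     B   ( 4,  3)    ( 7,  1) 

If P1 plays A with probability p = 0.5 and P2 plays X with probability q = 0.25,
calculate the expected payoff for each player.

E[P1] = 4.375, E[P2] = 2.875

Work:
E[P1] = p·q·π₁(A,X) + p·(1-q)·π₁(A,Y) + (1-p)·q·π₁(B,X) + (1-p)·(1-q)·π₁(B,Y)
= 0.5·0.25·4 + 0.5·0.75·2 + 0.5·0.25·4 + 0.5·0.75·7
= 4.375

E[P2] = 2.875 (similar calculation)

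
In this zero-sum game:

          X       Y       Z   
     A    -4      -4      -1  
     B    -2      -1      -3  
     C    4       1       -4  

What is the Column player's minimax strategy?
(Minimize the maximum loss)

Column should play Z, value = -1

Work:
Column player minimizes Row's maximum payoff:
Column X: max payoff to Row = 4
Column Y: max payoff to Row = 1
Column Z: max payoff to Row = -1
Minimum is -1, achieved by column Z.
Minimax strategy: Z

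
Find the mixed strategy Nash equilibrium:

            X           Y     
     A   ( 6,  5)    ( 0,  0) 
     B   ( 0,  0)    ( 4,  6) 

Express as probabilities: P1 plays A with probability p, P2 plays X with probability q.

p = 0.5455, q = 0.4

Work:
Find probabilities that make opponent indifferent:
P2 chooses q to make P1 indifferent between A and B
P1 chooses p to make P2 indifferent between X and Y
Mixed NE: P1 plays (A: 0.5455, B: 0.4545), P2 plays (X: 0.4, Y: 0.6)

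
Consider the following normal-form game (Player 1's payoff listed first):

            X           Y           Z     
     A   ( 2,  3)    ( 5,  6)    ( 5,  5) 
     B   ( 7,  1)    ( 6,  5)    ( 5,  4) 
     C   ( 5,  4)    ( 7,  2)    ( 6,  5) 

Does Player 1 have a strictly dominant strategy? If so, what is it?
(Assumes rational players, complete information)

No strictly dominant strategy exists for Player 1

Work:
A strategy strictly dominates another if it gives a strictly higher payoff against every opponent action. Compare each pair of P1's strategies column-by-column:
  A vs B: [2 vs 7, 5 vs 6, 5 vs 5] → A does not strictly dominate B (column X: 2 ≤ 7)
  A vs C: [2 vs 5, 5 vs 7, 5 vs 6] → A does not strictly dominate C (column X: 2 ≤ 5)
  B vs A: [7 vs 2, 6 vs 5, 5 vs 5] → B does not strictly dominate A (column Z: 5 ≤ 5)
  B vs C: [7 vs 5, 6 vs 7, 5 vs 6] → B does not strictly dominate C (column Y: 6 ≤ 7)
  C vs A: [5 vs 2, 7 vs 5, 6 vs 5] → C strictly dominates A
  C vs B: [5 vs 7, 7 vs 6, 6 vs 5] → C does not strictly dominate B (column X: 5 ≤ 7)
No single strategy strictly dominates all others → no strictly dominant strategy.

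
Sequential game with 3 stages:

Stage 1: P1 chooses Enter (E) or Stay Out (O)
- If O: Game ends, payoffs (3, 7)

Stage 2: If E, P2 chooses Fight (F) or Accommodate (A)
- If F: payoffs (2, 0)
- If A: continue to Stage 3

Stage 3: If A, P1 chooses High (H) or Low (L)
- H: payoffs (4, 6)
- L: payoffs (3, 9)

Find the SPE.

SPE: (E, A, H); Outcome (4, 6)

Work:
Stage 3: P1 chooses H (4 vs 3)
Stage 2: P2: F->0, A->6 (anticipating H). Choose A
Stage 1: P1: O->3, E->4 (anticipating A, H). Choose E
SPE path: E -> A -> H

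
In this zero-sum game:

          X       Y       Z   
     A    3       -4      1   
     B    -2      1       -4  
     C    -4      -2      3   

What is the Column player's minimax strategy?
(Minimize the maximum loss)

Column should play Y, value = 1

Work:
Column player minimizes Row's maximum payoff:
Column X: max payoff to Row = 3
Column Y: max payoff to Row = 1
Column Z: max payoff to Row = 3
Minimum is 1, achieved by column Y.
Minimax strategy: Y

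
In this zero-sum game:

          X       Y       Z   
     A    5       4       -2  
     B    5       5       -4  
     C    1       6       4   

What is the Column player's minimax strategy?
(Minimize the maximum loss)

Column should play Z, value = 4

Work:
Column player minimizes Row's maximum payoff:
Column X: max payoff to Row = 5
Column Y: max payoff to Row = 6
Column Z: max payoff to Row = 4
Minimum is 4, achieved by column Z.
Minimax strategy: Z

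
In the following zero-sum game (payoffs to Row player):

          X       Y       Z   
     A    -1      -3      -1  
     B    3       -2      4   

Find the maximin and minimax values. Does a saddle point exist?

Maximin = -2, Minimax = -2, Saddle: True

Work:
Row minimums: [-3, -2] → maximin = -2
Column maximums: [3, -2, 4] → minimax = -2
Saddle point exists! Game value = -2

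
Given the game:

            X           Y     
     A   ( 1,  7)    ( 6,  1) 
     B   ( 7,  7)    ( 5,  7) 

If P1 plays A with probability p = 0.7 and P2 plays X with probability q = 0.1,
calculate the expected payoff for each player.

E[P1] = 5.41, E[P2] = 3.22

Work:
E[P1] = p·q·π₁(A,X) + p·(1-q)·π₁(A,Y) + (1-p)·q·π₁(B,X) + (1-p)·(1-q)·π₁(B,Y)
= 0.7·0.1·1 + 0.7·0.9·6 + 0.3·0.1·7 + 0.3·0.9·5
= 5.41

E[P2] = 3.22 (similar calculation)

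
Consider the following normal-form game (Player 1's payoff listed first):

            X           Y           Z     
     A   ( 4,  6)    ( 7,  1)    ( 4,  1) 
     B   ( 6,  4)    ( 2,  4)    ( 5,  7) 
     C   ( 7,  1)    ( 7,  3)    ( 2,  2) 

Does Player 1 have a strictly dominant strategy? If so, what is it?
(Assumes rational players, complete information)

No strictly dominant strategy exists for Player 1

Work:
A strategy strictly dominates another if it gives a strictly higher payoff against every opponent action. Compare each pair of P1's strategies column-by-column:
  A vs B: [4 vs 6, 7 vs 2, 4 vs 5] → A does not strictly dominate B (column X: 4 ≤ 6)
  A vs C: [4 vs 7, 7 vs 7, 4 vs 2] → A does not strictly dominate C (column X: 4 ≤ 7)
  B vs A: [6 vs 4, 2 vs 7, 5 vs 4] → B does not strictly dominate A (column Y: 2 ≤ 7)
  B vs C: [6 vs 7, 2 vs 7, 5 vs 2] → B does not strictly dominate C (column X: 6 ≤ 7)
  C vs A: [7 vs 4, 7 vs 7, 2 vs 4] → C does not strictly dominate A (column Y: 7 ≤ 7)
  C vs B: [7 vs 6, 7 vs 2, 2 vs 5] → C does not strictly dominate B (column Z: 2 ≤ 5)
No single strategy strictly dominates all others → no strictly dominant strategy.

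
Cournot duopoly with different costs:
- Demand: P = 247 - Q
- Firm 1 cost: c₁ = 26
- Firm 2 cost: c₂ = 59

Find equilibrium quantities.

q₁* = 84.67, q₂* = 51.67

Work:
Reaction: q₁ = (247 - 26 - q₂)/2
Reaction: q₂ = (247 - 59 - q₁)/2
Solve simultaneously:
q₁* = (247 - 2×26 + 59)/3 = 84.67
q₂* = (247 - 2×59 + 26)/3 = 51.67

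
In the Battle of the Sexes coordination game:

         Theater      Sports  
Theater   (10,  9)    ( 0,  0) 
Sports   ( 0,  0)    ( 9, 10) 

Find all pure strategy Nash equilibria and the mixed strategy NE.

Pure NE: (Theater, Theater) and (Sports, Sports); Mixed NE: p = 0.5263, q = 0.4737

Work:
Check pure NE:
(Theater, Theater): (10, 9) - no unilateral deviation beneficial
(Sports, Sports): (9, 10) - no unilateral deviation beneficial
Mixed NE: P1 plays Theater with p = 0.5263, P2 plays Theater with q = 0.4737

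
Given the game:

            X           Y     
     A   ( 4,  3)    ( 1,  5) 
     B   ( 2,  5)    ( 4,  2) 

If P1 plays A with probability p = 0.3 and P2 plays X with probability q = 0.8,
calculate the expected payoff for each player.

E[P1] = 2.7, E[P2] = 4.1

Work:
E[P1] = p·q·π₁(A,X) + p·(1-q)·π₁(A,Y) + (1-p)·q·π₁(B,X) + (1-p)·(1-q)·π₁(B,Y)
= 0.3·0.8·4 + 0.3·0.2·1 + 0.7·0.8·2 + 0.7·0.2·4
= 2.7

E[P2] = 4.1 (similar calculation)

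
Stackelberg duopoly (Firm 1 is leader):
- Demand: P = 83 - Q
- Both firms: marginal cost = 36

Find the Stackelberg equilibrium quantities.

q₁* (leader) = 23.5, q₂* (follower) = 11.75

Work:
Follower's reaction: q₂ = (a - c - q₁)/2
Leader substitutes: π₁ = q₁·(a - q₁ - (a-c-q₁)/2 - c)
FOC: q₁* = (83 - 36)/2 = 23.50
Then: q₂* = (83 - 36 - 23.5)/2 = 11.75
Leader has first-mover advantage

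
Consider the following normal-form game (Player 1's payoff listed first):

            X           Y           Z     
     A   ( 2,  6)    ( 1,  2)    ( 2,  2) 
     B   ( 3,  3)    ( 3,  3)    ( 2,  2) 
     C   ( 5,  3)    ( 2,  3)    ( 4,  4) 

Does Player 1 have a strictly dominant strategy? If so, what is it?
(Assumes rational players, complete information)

No strictly dominant strategy exists for Player 1

Work:
A strategy strictly dominates another if it gives a strictly higher payoff against every opponent action. Compare each pair of P1's strategies column-by-column:
  A vs B: [2 vs 3, 1 vs 3, 2 vs 2] → A does not strictly dominate B (column X: 2 ≤ 3)
  A vs C: [2 vs 5, 1 vs 2, 2 vs 4] → A does not strictly dominate C (column X: 2 ≤ 5)
  B vs A: [3 vs 2, 3 vs 1, 2 vs 2] → B does not strictly dominate A (column Z: 2 ≤ 2)
  B vs C: [3 vs 5, 3 vs 2, 2 vs 4] → B does not strictly dominate C (column X: 3 ≤ 5)
  C vs A: [5 vs 2, 2 vs 1, 4 vs 2] → C strictly dominates A
  C vs B: [5 vs 3, 2 vs 3, 4 vs 2] → C does not strictly dominate B (column Y: 2 ≤ 3)
No single strategy strictly dominates all others → no strictly dominant strategy.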